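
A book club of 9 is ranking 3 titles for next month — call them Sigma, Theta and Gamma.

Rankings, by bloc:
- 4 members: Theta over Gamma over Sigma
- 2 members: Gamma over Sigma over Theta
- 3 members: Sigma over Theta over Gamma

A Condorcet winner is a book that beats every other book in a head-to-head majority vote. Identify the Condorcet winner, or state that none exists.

Pairwise majorities:
Sigma–Theta: Sigma 5–4.
Sigma vs Gamma: 3 for Sigma, 6 for Gamma — Gamma by 6–3.
Theta–Gamma: Theta 7–2.
Every book loses at least once (Sigma loses to Gamma; Theta loses to Sigma; Gamma loses to Theta). The majority relation contains the cycle Sigma beats Theta beats Gamma beats Sigma, so there is no Condorcet winner.

none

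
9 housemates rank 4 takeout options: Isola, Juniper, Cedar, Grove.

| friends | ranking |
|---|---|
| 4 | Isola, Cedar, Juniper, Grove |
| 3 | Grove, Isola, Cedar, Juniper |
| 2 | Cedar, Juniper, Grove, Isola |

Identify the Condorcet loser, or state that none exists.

Pairwise majorities:
Isola vs Juniper: 4+3 = 7 for Isola, 2 for Juniper — Isola by 7–2.
Isola vs Cedar: 7 to 2, Isola.
Isola–Grove: Grove 5–4.
Juniper vs Cedar: 0 for Juniper, 9 for Cedar — Cedar by 9–0.
Juniper–Grove: Juniper 6–3.
Cedar vs Grove: Cedar is ranked higher on 4+2 = 6 ballots, Grove on 3. Cedar wins 6–3.
Each restaurant has at least one pairwise win (Isola beats Juniper; Juniper beats Grove; Cedar beats Juniper; Grove beats Isola) — no Condorcet loser.

none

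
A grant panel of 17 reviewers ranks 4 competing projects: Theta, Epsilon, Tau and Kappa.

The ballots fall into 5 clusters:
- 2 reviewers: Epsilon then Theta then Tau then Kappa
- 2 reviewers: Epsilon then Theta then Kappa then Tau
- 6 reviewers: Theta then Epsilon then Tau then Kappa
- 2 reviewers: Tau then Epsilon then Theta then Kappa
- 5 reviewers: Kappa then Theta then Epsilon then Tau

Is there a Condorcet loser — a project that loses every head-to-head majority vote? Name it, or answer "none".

Pairwise majorities:
Theta vs Epsilon: Theta is ranked higher on 6+5 = 11 ballots, Epsilon on 6. Theta wins 11–6.
Theta vs Tau: Theta is ranked higher on 2+2+6+5 = 15 ballots, Tau on 2. Theta wins 15–2.
Theta vs Kappa: Theta wins 12–5.
Epsilon vs Tau: Epsilon, 15–2.
Epsilon vs Kappa: 2+2+6+2 = 12 for Epsilon, 5 for Kappa — Epsilon by 12–5.
Tau vs Kappa: Tau is ranked higher on 2+6+2 = 10 ballots, Kappa on 7. Tau wins 10–7.
Kappa loses to every other project — it is the Condorcet loser.

Kappa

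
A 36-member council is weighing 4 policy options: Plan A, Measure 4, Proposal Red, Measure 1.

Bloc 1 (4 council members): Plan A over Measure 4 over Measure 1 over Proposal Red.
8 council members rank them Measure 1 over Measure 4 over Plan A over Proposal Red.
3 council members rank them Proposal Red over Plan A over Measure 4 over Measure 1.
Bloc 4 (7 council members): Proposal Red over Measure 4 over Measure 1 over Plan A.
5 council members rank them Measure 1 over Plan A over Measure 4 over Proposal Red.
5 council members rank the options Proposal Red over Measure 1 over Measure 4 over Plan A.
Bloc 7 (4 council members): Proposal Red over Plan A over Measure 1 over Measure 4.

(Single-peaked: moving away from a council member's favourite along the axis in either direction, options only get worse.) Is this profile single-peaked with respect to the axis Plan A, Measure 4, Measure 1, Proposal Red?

Axis positions: Plan A=1, Measure 4=2, Measure 1=3, Proposal Red=4.
Bloc 1 (peak Plan A at position 1): ranking walks positions 1-2-3-4, expanding outward from the peak — single-peaked.
Bloc 2 (peak Measure 1 at position 3): ranking walks positions 3-2-1-4, expanding outward from the peak — single-peaked.
Bloc 3: ranking walks positions 4-1-2-3; Plan A is ranked above Measure 1 even though Measure 1 lies between Plan A and the peak Proposal Red on the axis — preferences dip and rise again. Not single-peaked.
Bloc 4: ranking walks positions 4-2-3-1; Measure 4 is ranked above Measure 1 even though Measure 1 lies between Measure 4 and the peak Proposal Red on the axis — preferences dip and rise again. Not single-peaked.
Bloc 5: ranking walks positions 3-1-2-4; Plan A is ranked above Measure 4 even though Measure 4 lies between Plan A and the peak Measure 1 on the axis — preferences dip and rise again. Not single-peaked.
Bloc 6 (peak Proposal Red at position 4): ranking walks positions 4-3-2-1, expanding outward from the peak — single-peaked.
Bloc 7: ranking walks positions 4-1-3-2; Plan A is ranked above Measure 1 even though Measure 1 lies between Plan A and the peak Proposal Red on the axis — preferences dip and rise again. Not single-peaked.
Bloc 3 violates single-peakedness, so the profile is not single-peaked on this axis.

no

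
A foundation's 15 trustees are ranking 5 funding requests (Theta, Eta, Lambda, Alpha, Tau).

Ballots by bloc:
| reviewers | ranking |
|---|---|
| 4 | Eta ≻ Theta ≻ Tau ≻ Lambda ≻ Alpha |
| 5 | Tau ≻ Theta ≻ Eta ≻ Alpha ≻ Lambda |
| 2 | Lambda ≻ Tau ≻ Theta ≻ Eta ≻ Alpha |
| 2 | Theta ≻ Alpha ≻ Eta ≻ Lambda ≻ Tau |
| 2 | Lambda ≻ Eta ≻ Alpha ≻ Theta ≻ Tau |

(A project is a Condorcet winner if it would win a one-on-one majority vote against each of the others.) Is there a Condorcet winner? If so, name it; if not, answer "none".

Theta

Head-to-head results (15 reviewers):
Theta vs Eta: Theta is ranked higher on 5+2+2 = 9 ballots, Eta on 6. Theta wins 9–6.
Theta vs Lambda: Theta is ranked higher on 4+5+2 = 11 ballots, Lambda on 4. Theta wins 11–4.
Theta vs Alpha: 4+5+2+2 = 13 for Theta, 2 for Alpha — Theta by 13–2.
Theta vs Tau: 8 to 7, Theta.
Eta vs Lambda: Eta is ranked higher on 4+5+2 = 11 ballots, Lambda on 4. Eta wins 11–4.
Eta vs Alpha: 4+5+2+2 = 13 for Eta, 2 for Alpha — Eta by 13–2.
Eta vs Tau: Eta preferred on 4+2+2 = 8 ballots; Eta wins 8–7.
Lambda vs Alpha: 8 to 7, Lambda.
Lambda vs Tau: Lambda preferred on 2+2+2 = 6 ballots; Tau wins 9–6.
Alpha vs Tau: 2+2 = 4 for Alpha, 11 for Tau — Tau by 11–4.
Theta beats each of Eta, Lambda, Alpha, Tau — Theta is the Condorcet winner.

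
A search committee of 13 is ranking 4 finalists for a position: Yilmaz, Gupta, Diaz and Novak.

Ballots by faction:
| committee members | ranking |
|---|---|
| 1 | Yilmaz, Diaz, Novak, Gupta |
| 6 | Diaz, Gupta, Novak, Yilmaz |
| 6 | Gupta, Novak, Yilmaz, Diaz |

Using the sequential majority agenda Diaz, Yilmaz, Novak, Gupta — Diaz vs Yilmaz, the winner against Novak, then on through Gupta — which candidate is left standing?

Round 1: Diaz vs Yilmaz — 6–7, Yilmaz advances.
Round 2: Yilmaz vs Novak — 1–12, Novak advances.
Round 3: Novak vs Gupta — 1–12, Gupta advances.
The agenda winner is Gupta.

Gupta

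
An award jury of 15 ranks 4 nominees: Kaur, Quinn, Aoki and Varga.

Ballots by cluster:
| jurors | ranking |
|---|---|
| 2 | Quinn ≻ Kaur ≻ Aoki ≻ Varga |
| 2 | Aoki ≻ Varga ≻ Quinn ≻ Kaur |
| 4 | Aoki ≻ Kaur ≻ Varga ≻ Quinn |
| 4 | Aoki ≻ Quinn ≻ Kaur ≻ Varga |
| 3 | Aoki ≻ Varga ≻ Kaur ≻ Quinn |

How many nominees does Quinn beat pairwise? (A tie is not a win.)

1

Quinn against each rival (15 jurors):
Quinn vs Kaur: Quinn wins 8–7.
Quinn vs Aoki: Quinn is ranked higher on 2 ballots, Aoki on 13. Aoki wins 13–2.
Quinn vs Varga: Quinn preferred on 2+4 = 6 ballots; Varga wins 9–6.
Quinn beats Kaur; loses to Aoki, Varga — 1 pairwise win.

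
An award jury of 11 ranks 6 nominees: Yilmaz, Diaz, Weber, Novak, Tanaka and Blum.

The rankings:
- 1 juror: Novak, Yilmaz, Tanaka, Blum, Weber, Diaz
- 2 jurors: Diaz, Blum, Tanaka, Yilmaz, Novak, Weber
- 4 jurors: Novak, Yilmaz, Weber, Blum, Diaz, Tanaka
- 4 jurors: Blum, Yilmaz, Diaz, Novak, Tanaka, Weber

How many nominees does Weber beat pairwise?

Weber against each rival (11 jurors):
Weber vs Yilmaz: Yilmaz, 11–0.
Weber vs Diaz: 5 to 6, Diaz.
Weber vs Novak: Novak wins 11–0.
Weber–Tanaka: Tanaka 7–4.
Weber–Blum: Blum 7–4.
Weber beats no one; loses to Yilmaz, Diaz, Novak, Tanaka, Blum — 0 pairwise wins.

0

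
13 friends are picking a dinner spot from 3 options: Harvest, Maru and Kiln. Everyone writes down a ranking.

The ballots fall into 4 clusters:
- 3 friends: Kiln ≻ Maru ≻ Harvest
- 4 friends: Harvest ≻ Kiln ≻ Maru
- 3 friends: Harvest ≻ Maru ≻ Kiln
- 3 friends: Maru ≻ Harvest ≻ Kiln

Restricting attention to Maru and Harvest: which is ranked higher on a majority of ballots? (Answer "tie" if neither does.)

Harvest

Ballots ranking Maru above Harvest: 3 + 3 = 6.
Ballots ranking Harvest above Maru: 13 − 6 = 7.
Harvest wins the head-to-head 7–6.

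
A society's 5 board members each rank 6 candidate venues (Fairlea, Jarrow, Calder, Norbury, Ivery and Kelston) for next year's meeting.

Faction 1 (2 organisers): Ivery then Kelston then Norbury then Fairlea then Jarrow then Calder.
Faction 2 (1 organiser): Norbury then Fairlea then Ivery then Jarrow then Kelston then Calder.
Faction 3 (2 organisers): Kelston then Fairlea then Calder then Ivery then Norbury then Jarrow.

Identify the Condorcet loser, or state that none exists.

Head-to-head results (5 organisers):
Fairlea vs Jarrow: Fairlea is ranked higher on 2+1+2 = 5 ballots, Jarrow on 0. Fairlea wins 5–0.
Fairlea vs Calder: Fairlea, 5–0.
Fairlea vs Norbury: Fairlea is ranked higher on 2 ballots, Norbury on 3. Norbury wins 3–2.
Fairlea vs Ivery: 3 to 2, Fairlea.
Fairlea vs Kelston: Fairlea is ranked higher on 1 ballot, Kelston on 4. Kelston wins 4–1.
Jarrow vs Calder: Jarrow, 3–2.
Jarrow vs Norbury: 0 to 5, Norbury.
Jarrow vs Ivery: Ivery, 5–0.
Jarrow vs Kelston: Jarrow is ranked higher on 1 ballot, Kelston on 4. Kelston wins 4–1.
Calder vs Norbury: Norbury wins 3–2.
Calder vs Ivery: Ivery, 3–2.
Calder vs Kelston: Calder preferred on 0 ballots; Kelston wins 5–0.
Norbury vs Ivery: Ivery, 4–1.
Norbury vs Kelston: 1 for Norbury, 4 for Kelston — Kelston by 4–1.
Ivery vs Kelston: Ivery is ranked higher on 2+1 = 3 ballots, Kelston on 2. Ivery wins 3–2.
Calder loses to every other city — it is the Condorcet loser.

Calder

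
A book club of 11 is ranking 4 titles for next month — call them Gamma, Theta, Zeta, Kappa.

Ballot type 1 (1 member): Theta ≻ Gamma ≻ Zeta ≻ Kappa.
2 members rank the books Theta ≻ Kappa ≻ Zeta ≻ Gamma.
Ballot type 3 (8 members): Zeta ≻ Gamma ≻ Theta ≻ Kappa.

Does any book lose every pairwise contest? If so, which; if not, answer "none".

Head-to-head results (11 members):
Gamma vs Theta: 8 for Gamma, 3 for Theta — Gamma by 8–3.
Gamma–Zeta: Zeta 10–1.
Gamma vs Kappa: Gamma wins 9–2.
Theta–Zeta: Zeta 8–3.
Theta–Kappa: Theta 11–0.
Zeta vs Kappa: 1+8 = 9 for Zeta, 2 for Kappa — Zeta by 9–2.
Kappa loses to every other book — it is the Condorcet loser.

Kappa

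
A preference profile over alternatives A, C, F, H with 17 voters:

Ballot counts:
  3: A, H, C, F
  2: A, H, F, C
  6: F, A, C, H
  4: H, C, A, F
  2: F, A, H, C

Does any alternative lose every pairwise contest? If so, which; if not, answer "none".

Pairwise majorities:
A–C: A 13–4.
A vs F: A is ranked higher on 3+2+4 = 9 ballots, F on 8. A wins 9–8.
A vs H: A wins 13–4.
C–F: F 10–7.
C vs H: C is ranked higher on 6 ballots, H on 11. H wins 11–6.
F vs H: H, 9–8.
Only C has no wins; C is the Condorcet loser.

C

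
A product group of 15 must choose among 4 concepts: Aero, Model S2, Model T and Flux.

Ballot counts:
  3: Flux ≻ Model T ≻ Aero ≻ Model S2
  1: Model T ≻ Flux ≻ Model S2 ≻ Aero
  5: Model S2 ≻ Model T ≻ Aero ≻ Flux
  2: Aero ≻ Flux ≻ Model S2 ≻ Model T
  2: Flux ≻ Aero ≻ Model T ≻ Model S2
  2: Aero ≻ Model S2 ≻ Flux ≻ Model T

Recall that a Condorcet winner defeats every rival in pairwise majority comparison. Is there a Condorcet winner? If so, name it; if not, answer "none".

Head-to-head results (15 engineers):
Aero vs Model S2: Aero is ranked higher on 3+2+2+2 = 9 ballots, Model S2 on 6. Aero wins 9–6.
Aero–Model T: Model T 9–6.
Aero vs Flux: 5+2+2 = 9 for Aero, 6 for Flux — Aero by 9–6.
Model S2 vs Model T: 9 to 6, Model S2.
Model S2 vs Flux: Flux wins 8–7.
Model T vs Flux: Model T is ranked higher on 1+5 = 6 ballots, Flux on 9. Flux wins 9–6.
No design is unbeaten: Aero loses to Model T; Model S2 loses to Aero; Model T loses to Model S2; Flux loses to Aero. In particular Aero → Model S2 → Model T → Aero is a majority cycle — no Condorcet winner exists.

none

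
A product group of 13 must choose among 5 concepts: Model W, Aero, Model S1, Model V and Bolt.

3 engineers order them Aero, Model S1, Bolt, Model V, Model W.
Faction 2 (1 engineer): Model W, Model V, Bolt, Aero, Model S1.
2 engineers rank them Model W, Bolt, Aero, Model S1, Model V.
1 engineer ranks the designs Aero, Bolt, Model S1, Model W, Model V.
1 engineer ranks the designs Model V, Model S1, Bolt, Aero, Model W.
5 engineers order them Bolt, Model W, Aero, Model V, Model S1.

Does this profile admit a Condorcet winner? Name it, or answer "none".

Bolt

Pairwise majorities:
Model W vs Aero: 1+2+5 = 8 for Model W, 5 for Aero — Model W by 8–5.
Model W vs Model S1: Model W is ranked higher on 1+2+5 = 8 ballots, Model S1 on 5. Model W wins 8–5.
Model W vs Model V: Model W preferred on 1+2+1+5 = 9 ballots; Model W wins 9–4.
Model W vs Bolt: 1+2 = 3 for Model W, 10 for Bolt — Bolt by 10–3.
Aero vs Model S1: Aero preferred on 3+1+2+1+5 = 12 ballots; Aero wins 12–1.
Aero vs Model V: 11 to 2, Aero.
Aero vs Bolt: Aero preferred on 3+1 = 4 ballots; Bolt wins 9–4.
Model S1 vs Model V: 3+2+1 = 6 for Model S1, 7 for Model V — Model V by 7–6.
Model S1 vs Bolt: Model S1 preferred on 3+1 = 4 ballots; Bolt wins 9–4.
Model V vs Bolt: 1+1 = 2 for Model V, 11 for Bolt — Bolt by 11–2.
Bolt wins every pairwise contest, so Bolt is the Condorcet winner.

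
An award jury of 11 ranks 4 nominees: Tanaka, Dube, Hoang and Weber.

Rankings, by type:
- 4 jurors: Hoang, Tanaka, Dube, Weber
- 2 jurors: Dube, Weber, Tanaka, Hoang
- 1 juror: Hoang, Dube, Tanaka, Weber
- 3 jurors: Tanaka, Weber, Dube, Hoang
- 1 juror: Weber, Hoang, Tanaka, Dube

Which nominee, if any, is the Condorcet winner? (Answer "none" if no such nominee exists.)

none

Check each pair by majority over 11 ballots:
Tanaka vs Dube: Tanaka, 8–3.
Tanaka vs Hoang: 5 to 6, Hoang.
Tanaka vs Weber: Tanaka, 8–3.
Dube vs Hoang: Dube preferred on 2+3 = 5 ballots; Hoang wins 6–5.
Dube vs Weber: Dube wins 7–4.
Hoang vs Weber: Hoang preferred on 4+1 = 5 ballots; Weber wins 6–5.
Every nominee loses at least once (Tanaka loses to Hoang; Dube loses to Tanaka; Hoang loses to Weber; Weber loses to Tanaka). The majority relation contains the cycle Tanaka > Weber > Hoang > Tanaka, so there is no Condorcet winner.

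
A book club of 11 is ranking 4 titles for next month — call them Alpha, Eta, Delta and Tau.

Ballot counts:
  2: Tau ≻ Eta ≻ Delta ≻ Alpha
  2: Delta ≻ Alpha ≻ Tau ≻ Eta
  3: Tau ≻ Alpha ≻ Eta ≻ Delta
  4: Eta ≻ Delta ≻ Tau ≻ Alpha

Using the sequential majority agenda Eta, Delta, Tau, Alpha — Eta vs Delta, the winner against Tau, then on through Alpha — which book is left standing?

Round 1: Eta vs Delta — 9–2, Eta advances.
Round 2: Eta vs Tau — 4–7, Tau advances.
Round 3: Tau vs Alpha — 9–2, Tau advances.
Tau survives the agenda.

Tau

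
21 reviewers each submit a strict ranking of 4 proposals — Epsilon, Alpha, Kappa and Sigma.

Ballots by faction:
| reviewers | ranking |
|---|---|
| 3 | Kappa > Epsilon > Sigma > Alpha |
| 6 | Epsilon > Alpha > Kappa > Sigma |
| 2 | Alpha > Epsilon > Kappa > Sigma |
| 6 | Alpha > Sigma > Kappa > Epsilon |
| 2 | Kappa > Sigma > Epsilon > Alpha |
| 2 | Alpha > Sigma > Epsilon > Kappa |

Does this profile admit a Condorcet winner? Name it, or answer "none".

none

Head-to-head results (21 reviewers):
Epsilon vs Alpha: 11 to 10, Epsilon.
Epsilon vs Kappa: 10 to 11, Kappa.
Epsilon vs Sigma: Epsilon preferred on 3+6+2 = 11 ballots; Epsilon wins 11–10.
Alpha vs Kappa: Alpha preferred on 6+2+6+2 = 16 ballots; Alpha wins 16–5.
Alpha vs Sigma: 16 to 5, Alpha.
Kappa vs Sigma: Kappa is ranked higher on 3+6+2+2 = 13 ballots, Sigma on 8. Kappa wins 13–8.
Each project drops at least one matchup (Epsilon loses to Kappa; Alpha loses to Epsilon; Kappa loses to Alpha; Sigma loses to Epsilon); the cycle Epsilon → Alpha → Kappa → Epsilon rules out a Condorcet winner.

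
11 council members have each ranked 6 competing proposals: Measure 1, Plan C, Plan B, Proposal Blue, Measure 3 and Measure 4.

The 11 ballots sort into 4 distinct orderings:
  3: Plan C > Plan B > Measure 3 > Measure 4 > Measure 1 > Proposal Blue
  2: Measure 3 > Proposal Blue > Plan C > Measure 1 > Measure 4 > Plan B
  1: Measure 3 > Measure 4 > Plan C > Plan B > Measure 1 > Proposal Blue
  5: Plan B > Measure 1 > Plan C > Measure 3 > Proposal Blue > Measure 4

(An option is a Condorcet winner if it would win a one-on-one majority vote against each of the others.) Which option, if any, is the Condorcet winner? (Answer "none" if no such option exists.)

Plan C

Head-to-head results (11 council members):
Measure 1 vs Plan C: Measure 1 preferred on 5 ballots; Plan C wins 6–5.
Measure 1 vs Plan B: Measure 1 is ranked higher on 2 ballots, Plan B on 9. Plan B wins 9–2.
Measure 1 vs Proposal Blue: Measure 1 preferred on 3+1+5 = 9 ballots; Measure 1 wins 9–2.
Measure 1 vs Measure 3: Measure 1 preferred on 5 ballots; Measure 3 wins 6–5.
Measure 1 vs Measure 4: 7 to 4, Measure 1.
Plan C vs Plan B: Plan C preferred on 3+2+1 = 6 ballots; Plan C wins 6–5.
Plan C vs Proposal Blue: 3+1+5 = 9 for Plan C, 2 for Proposal Blue — Plan C by 9–2.
Plan C vs Measure 3: 3+5 = 8 for Plan C, 3 for Measure 3 — Plan C by 8–3.
Plan C vs Measure 4: 10 to 1, Plan C.
Plan B vs Proposal Blue: 9 to 2, Plan B.
Plan B vs Measure 3: Plan B is ranked higher on 3+5 = 8 ballots, Measure 3 on 3. Plan B wins 8–3.
Plan B vs Measure 4: Plan B is ranked higher on 3+5 = 8 ballots, Measure 4 on 3. Plan B wins 8–3.
Proposal Blue vs Measure 3: Proposal Blue is ranked higher on 0 ballots, Measure 3 on 11. Measure 3 wins 11–0.
Proposal Blue vs Measure 4: Proposal Blue preferred on 2+5 = 7 ballots; Proposal Blue wins 7–4.
Measure 3 vs Measure 4: Measure 3 preferred on 3+2+1+5 = 11 ballots; Measure 3 wins 11–0.
Only Plan C has no losses; Plan C is the Condorcet winner.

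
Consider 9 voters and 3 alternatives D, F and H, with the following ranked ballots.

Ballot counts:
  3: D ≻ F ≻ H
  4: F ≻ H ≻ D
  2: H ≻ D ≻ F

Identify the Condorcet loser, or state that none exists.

Pairwise majorities:
D vs F: D is ranked higher on 3+2 = 5 ballots, F on 4. D wins 5–4.
D–H: H 6–3.
F–H: F 7–2.
No alternative is winless: D beats F; F beats H; H beats D. There is no Condorcet loser.

none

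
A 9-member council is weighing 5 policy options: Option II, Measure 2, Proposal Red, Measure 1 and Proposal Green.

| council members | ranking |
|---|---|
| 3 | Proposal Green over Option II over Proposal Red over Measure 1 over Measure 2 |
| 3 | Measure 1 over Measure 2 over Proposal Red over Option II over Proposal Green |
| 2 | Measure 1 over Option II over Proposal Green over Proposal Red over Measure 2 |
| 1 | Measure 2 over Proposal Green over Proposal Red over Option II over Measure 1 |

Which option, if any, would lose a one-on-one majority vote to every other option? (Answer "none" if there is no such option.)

Measure 2

Head-to-head results (9 council members):
Option II–Measure 2: Option II 5–4.
Option II vs Proposal Red: Option II preferred on 3+2 = 5 ballots; Option II wins 5–4.
Option II vs Measure 1: Option II preferred on 3+1 = 4 ballots; Measure 1 wins 5–4.
Option II vs Proposal Green: Option II, 5–4.
Measure 2 vs Proposal Red: 3+1 = 4 for Measure 2, 5 for Proposal Red — Proposal Red by 5–4.
Measure 2 vs Measure 1: 1 to 8, Measure 1.
Measure 2 vs Proposal Green: Proposal Green, 5–4.
Proposal Red vs Measure 1: Proposal Red preferred on 3+1 = 4 ballots; Measure 1 wins 5–4.
Proposal Red vs Proposal Green: 3 to 6, Proposal Green.
Measure 1 vs Proposal Green: Measure 1 wins 5–4.
Measure 2 is beaten in every head-to-head and is the Condorcet loser.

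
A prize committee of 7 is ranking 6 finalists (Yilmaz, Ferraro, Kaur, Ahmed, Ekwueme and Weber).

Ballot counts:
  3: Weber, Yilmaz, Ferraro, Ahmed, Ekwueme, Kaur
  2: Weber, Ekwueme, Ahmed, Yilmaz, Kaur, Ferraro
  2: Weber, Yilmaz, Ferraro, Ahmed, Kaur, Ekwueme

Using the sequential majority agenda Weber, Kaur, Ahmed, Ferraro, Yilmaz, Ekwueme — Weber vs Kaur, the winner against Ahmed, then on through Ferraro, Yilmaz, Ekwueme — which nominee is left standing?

Weber

Round 1: Weber vs Kaur — 7–0, Weber advances.
Round 2: Weber vs Ahmed — 7–0, Weber advances.
Round 3: Weber vs Ferraro — 7–0, Weber advances.
Round 4: Weber vs Yilmaz — 7–0, Weber advances.
Round 5: Weber vs Ekwueme — 7–0, Weber advances.
The agenda winner is Weber.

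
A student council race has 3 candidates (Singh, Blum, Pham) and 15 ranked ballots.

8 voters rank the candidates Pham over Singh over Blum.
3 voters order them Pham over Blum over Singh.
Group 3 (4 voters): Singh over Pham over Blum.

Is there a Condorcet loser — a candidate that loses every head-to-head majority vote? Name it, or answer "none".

Pairwise majorities:
Singh vs Blum: 8+4 = 12 for Singh, 3 for Blum — Singh by 12–3.
Singh vs Pham: Pham wins 11–4.
Blum–Pham: Pham 15–0.
Only Blum has no wins; Blum is the Condorcet loser.

Blum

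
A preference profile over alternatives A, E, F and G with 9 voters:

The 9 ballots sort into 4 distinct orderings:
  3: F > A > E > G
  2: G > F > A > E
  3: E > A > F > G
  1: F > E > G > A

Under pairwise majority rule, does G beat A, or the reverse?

A

Ballots ranking G above A: 2 + 1 = 3.
Ballots ranking A above G: 9 − 3 = 6.
A wins the head-to-head 6–3.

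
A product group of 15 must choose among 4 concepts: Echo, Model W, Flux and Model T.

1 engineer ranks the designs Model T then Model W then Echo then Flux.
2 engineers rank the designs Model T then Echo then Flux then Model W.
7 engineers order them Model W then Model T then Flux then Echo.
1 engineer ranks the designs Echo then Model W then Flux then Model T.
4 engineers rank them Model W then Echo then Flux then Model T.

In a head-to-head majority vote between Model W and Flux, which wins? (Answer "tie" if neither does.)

Model W

Ballots ranking Model W above Flux: 1 + 7 + 1 + 4 = 13.
Ballots ranking Flux above Model W: 15 − 13 = 2.
Model W wins the head-to-head 13–2.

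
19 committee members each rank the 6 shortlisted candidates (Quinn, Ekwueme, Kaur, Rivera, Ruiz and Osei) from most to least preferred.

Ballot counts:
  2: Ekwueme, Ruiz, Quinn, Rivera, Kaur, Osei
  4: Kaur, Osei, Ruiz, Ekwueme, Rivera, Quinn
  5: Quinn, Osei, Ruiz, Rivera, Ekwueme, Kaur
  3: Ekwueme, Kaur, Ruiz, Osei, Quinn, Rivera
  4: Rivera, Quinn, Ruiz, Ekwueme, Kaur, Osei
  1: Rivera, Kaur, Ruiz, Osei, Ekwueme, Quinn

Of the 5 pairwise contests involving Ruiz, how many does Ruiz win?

5

Ruiz against each rival (19 committee members):
Ruiz vs Quinn: Ruiz is ranked higher on 2+4+3+1 = 10 ballots, Quinn on 9. Ruiz wins 10–9.
Ruiz vs Ekwueme: Ruiz, 14–5.
Ruiz vs Kaur: Ruiz is ranked higher on 2+5+4 = 11 ballots, Kaur on 8. Ruiz wins 11–8.
Ruiz vs Rivera: 14 to 5, Ruiz.
Ruiz vs Osei: 10 to 9, Ruiz.
Ruiz beats Quinn, Ekwueme, Kaur, Rivera, Osei — 5 pairwise wins.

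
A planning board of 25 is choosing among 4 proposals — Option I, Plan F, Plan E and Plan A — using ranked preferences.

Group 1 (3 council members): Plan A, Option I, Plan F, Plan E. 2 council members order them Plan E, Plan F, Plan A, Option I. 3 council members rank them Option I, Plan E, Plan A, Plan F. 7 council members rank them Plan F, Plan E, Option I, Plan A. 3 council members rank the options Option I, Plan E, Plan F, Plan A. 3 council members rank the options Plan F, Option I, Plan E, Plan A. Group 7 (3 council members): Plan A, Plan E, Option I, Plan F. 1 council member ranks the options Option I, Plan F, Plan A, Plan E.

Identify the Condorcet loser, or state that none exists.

Plan A

Head-to-head results (25 council members):
Option I vs Plan F: Option I wins 13–12.
Option I vs Plan E: Option I wins 13–12.
Option I vs Plan A: Option I wins 17–8.
Plan F–Plan E: Plan F 14–11.
Plan F vs Plan A: 16 to 9, Plan F.
Plan E vs Plan A: Plan E preferred on 2+3+7+3+3 = 18 ballots; Plan E wins 18–7.
Plan A is beaten in every head-to-head and is the Condorcet loser.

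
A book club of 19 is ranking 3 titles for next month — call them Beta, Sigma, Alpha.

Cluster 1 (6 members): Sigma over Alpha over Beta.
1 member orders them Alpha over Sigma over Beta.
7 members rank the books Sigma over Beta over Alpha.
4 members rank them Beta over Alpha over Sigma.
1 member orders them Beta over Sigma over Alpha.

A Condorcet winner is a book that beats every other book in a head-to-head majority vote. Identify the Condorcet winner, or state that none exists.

Check each pair by majority over 19 ballots:
Beta vs Sigma: Sigma wins 14–5.
Beta vs Alpha: Beta preferred on 7+4+1 = 12 ballots; Beta wins 12–7.
Sigma vs Alpha: Sigma wins 14–5.
Sigma wins every pairwise contest, so Sigma is the Condorcet winner.

Sigma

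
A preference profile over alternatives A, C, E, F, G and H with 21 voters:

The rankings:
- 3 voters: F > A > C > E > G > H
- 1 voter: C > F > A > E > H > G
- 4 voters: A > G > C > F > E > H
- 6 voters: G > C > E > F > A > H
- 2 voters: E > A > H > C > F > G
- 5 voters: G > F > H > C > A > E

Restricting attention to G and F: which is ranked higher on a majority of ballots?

G

Ballots ranking G above F: 4 + 6 + 5 = 15.
Ballots ranking F above G: 21 − 15 = 6.
G wins the head-to-head 15–6.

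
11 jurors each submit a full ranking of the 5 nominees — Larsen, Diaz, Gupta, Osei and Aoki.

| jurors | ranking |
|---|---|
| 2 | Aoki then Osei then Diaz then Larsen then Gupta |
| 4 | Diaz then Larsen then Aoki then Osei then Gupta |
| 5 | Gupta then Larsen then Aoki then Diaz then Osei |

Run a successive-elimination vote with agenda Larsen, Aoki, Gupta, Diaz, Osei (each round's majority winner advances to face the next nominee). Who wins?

Diaz

Round 1: Larsen vs Aoki — 9–2, Larsen advances.
Round 2: Larsen vs Gupta — 6–5, Larsen advances.
Round 3: Larsen vs Diaz — 5–6, Diaz advances.
Round 4: Diaz vs Osei — 9–2, Diaz advances.
Diaz survives the agenda.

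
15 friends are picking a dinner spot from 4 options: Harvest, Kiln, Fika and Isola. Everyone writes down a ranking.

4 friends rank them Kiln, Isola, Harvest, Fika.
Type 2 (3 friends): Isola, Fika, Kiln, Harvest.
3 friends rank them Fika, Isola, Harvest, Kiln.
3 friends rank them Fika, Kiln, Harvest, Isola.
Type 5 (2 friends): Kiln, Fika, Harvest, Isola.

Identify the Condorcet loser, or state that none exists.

Harvest

Pairwise majorities:
Harvest vs Kiln: 3 to 12, Kiln.
Harvest vs Fika: Fika wins 11–4.
Harvest vs Isola: Harvest is ranked higher on 3+2 = 5 ballots, Isola on 10. Isola wins 10–5.
Kiln vs Fika: Fika wins 9–6.
Kiln vs Isola: 4+3+2 = 9 for Kiln, 6 for Isola — Kiln by 9–6.
Fika vs Isola: 8 to 7, Fika.
Only Harvest has no wins; Harvest is the Condorcet loser.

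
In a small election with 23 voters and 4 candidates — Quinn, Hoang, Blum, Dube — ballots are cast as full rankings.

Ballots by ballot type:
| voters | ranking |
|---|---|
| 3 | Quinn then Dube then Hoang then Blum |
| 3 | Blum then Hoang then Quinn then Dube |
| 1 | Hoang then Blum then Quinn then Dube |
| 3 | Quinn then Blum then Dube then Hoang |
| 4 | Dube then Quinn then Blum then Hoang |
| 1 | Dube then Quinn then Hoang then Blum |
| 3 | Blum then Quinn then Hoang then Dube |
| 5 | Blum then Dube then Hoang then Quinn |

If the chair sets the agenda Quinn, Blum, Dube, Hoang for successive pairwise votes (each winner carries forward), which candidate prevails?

Blum

Round 1: Quinn vs Blum — 11–12, Blum advances.
Round 2: Blum vs Dube — 15–8, Blum advances.
Round 3: Blum vs Hoang — 18–5, Blum advances.
The agenda winner is Blum.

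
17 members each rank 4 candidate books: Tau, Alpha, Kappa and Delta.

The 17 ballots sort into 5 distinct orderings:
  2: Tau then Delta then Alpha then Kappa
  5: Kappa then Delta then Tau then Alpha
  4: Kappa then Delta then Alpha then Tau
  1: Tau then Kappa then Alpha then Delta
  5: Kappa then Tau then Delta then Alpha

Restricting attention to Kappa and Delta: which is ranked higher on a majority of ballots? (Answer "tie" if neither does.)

Kappa

Ballots ranking Kappa above Delta: 5 + 4 + 1 + 5 = 15.
Ballots ranking Delta above Kappa: 17 − 15 = 2.
Kappa wins the head-to-head 15–2.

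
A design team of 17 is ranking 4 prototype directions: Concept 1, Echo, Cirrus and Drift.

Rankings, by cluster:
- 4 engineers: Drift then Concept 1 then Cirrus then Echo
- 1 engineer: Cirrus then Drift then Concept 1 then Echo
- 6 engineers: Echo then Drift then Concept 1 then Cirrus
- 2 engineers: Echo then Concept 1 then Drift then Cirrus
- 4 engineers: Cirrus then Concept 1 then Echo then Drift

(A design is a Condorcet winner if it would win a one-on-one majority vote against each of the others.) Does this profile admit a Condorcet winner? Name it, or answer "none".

none

Head-to-head results (17 engineers):
Concept 1 vs Echo: 4+1+4 = 9 for Concept 1, 8 for Echo — Concept 1 by 9–8.
Concept 1 vs Cirrus: 4+6+2 = 12 for Concept 1, 5 for Cirrus — Concept 1 by 12–5.
Concept 1 vs Drift: 6 to 11, Drift.
Echo vs Cirrus: 8 to 9, Cirrus.
Echo vs Drift: 6+2+4 = 12 for Echo, 5 for Drift — Echo by 12–5.
Cirrus vs Drift: 1+4 = 5 for Cirrus, 12 for Drift — Drift by 12–5.
Every design loses at least once (Concept 1 loses to Drift; Echo loses to Concept 1; Cirrus loses to Concept 1; Drift loses to Echo). The majority relation contains the cycle Concept 1 beats Echo beats Drift beats Concept 1, so there is no Condorcet winner.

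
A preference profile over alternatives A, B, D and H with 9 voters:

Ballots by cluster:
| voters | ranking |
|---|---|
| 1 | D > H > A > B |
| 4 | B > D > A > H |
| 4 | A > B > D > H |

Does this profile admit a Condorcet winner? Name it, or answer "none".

none

Check each pair by majority over 9 ballots:
A vs B: A preferred on 1+4 = 5 ballots; A wins 5–4.
A vs D: A is ranked higher on 4 ballots, D on 5. D wins 5–4.
A vs H: A is ranked higher on 4+4 = 8 ballots, H on 1. A wins 8–1.
B vs D: 8 to 1, B.
B vs H: B is ranked higher on 4+4 = 8 ballots, H on 1. B wins 8–1.
D vs H: D preferred on 1+4+4 = 9 ballots; D wins 9–0.
Every alternative loses at least once (A loses to D; B loses to A; D loses to B; H loses to A). The majority relation contains the cycle A beats B beats D beats A, so there is no Condorcet winner.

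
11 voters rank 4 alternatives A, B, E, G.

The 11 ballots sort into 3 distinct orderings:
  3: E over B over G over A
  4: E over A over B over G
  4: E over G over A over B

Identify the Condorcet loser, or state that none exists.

none

Pairwise majorities:
A–B: A 8–3.
A vs E: A preferred on 0 ballots; E wins 11–0.
A vs G: G wins 7–4.
B vs E: E, 11–0.
B vs G: B is ranked higher on 3+4 = 7 ballots, G on 4. B wins 7–4.
E vs G: E, 11–0.
No alternative is winless: A beats B; B beats G; E beats A; G beats A. There is no Condorcet loser.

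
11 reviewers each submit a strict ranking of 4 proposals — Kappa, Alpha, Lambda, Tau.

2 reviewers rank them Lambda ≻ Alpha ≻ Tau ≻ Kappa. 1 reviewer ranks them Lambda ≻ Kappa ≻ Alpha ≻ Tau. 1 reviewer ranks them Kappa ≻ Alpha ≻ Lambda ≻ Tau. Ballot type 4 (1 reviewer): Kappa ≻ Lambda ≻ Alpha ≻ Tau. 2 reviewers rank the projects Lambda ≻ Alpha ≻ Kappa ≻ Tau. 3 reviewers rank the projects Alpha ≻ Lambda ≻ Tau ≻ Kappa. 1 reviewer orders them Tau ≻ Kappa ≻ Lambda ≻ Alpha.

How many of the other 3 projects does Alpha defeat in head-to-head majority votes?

2

Alpha against each rival (11 reviewers):
Alpha vs Kappa: 2+2+3 = 7 for Alpha, 4 for Kappa — Alpha by 7–4.
Alpha vs Lambda: 4 to 7, Lambda.
Alpha vs Tau: Alpha is ranked higher on 2+1+1+1+2+3 = 10 ballots, Tau on 1. Alpha wins 10–1.
Alpha beats Kappa, Tau; loses to Lambda — 2 pairwise wins.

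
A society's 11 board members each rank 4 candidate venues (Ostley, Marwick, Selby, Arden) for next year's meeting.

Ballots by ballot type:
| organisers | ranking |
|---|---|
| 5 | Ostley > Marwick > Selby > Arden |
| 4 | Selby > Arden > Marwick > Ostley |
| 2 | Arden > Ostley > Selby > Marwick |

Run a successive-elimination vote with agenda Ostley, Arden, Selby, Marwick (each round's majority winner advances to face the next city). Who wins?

Round 1: Ostley vs Arden — 5–6, Arden advances.
Round 2: Arden vs Selby — 2–9, Selby advances.
Round 3: Selby vs Marwick — 6–5, Selby advances.
Selby survives the agenda.

Selby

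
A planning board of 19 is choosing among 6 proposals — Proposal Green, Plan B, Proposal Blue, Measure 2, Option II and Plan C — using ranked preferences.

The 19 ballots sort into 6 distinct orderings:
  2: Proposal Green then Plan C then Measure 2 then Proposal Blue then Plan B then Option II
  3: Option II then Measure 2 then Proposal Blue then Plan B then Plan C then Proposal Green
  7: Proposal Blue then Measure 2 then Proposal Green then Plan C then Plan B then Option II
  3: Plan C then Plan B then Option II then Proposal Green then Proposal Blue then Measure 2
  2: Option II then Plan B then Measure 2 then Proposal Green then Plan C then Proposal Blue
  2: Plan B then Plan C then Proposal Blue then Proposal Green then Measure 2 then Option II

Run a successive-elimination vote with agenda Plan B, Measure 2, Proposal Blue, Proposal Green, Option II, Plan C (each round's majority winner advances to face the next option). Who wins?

Round 1: Plan B vs Measure 2 — 7–12, Measure 2 advances.
Round 2: Measure 2 vs Proposal Blue — 7–12, Proposal Blue advances.
Round 3: Proposal Blue vs Proposal Green — 12–7, Proposal Blue advances.
Round 4: Proposal Blue vs Option II — 11–8, Proposal Blue advances.
Round 5: Proposal Blue vs Plan C — 10–9, Proposal Blue advances.
Proposal Blue survives the agenda.

Proposal Blue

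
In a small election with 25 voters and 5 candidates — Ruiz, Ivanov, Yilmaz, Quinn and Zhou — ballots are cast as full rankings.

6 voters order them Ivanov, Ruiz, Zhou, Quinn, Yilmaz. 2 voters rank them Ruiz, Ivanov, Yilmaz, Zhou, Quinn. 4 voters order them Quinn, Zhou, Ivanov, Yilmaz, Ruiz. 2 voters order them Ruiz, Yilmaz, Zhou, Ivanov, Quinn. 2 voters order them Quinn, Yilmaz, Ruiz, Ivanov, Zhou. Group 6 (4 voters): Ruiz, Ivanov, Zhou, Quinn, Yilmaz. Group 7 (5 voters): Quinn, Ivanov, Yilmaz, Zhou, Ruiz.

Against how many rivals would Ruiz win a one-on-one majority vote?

Ruiz against each rival (25 voters):
Ruiz vs Ivanov: Ruiz preferred on 2+2+2+4 = 10 ballots; Ivanov wins 15–10.
Ruiz vs Yilmaz: Ruiz, 14–11.
Ruiz vs Quinn: Ruiz, 14–11.
Ruiz vs Zhou: Ruiz, 16–9.
Ruiz beats Yilmaz, Quinn, Zhou; loses to Ivanov — 3 pairwise wins.

3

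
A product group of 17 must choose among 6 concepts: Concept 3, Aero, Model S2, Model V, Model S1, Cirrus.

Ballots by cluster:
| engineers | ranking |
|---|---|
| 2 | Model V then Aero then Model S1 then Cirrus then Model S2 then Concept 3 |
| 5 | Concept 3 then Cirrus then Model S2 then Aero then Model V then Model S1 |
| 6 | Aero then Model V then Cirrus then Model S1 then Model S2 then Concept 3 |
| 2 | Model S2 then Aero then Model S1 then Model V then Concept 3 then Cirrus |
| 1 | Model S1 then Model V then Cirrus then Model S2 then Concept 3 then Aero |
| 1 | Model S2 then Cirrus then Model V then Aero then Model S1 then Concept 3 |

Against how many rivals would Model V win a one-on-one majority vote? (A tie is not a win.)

Model V against each rival (17 engineers):
Model V vs Concept 3: Model V preferred on 2+6+2+1+1 = 12 ballots; Model V wins 12–5.
Model V vs Aero: 2+1+1 = 4 for Model V, 13 for Aero — Aero by 13–4.
Model V vs Model S2: Model V wins 9–8.
Model V vs Model S1: Model V, 14–3.
Model V vs Cirrus: Model V, 11–6.
Model V beats Concept 3, Model S2, Model S1, Cirrus; loses to Aero — 4 pairwise wins.

4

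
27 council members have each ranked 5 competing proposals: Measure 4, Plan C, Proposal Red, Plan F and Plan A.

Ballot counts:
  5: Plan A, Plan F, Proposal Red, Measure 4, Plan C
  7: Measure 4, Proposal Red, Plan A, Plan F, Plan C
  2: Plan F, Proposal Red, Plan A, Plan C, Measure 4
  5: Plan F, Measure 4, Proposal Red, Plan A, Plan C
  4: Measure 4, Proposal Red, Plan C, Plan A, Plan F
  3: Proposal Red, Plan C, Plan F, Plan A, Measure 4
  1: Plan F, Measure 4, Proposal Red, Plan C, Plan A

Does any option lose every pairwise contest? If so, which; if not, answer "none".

Plan C

Head-to-head results (27 council members):
Measure 4–Plan C: Measure 4 22–5.
Measure 4 vs Proposal Red: 7+5+4+1 = 17 for Measure 4, 10 for Proposal Red — Measure 4 by 17–10.
Measure 4–Plan F: Plan F 16–11.
Measure 4 vs Plan A: Measure 4 wins 17–10.
Plan C vs Proposal Red: 0 for Plan C, 27 for Proposal Red — Proposal Red by 27–0.
Plan C vs Plan F: Plan F wins 20–7.
Plan C vs Plan A: 4+3+1 = 8 for Plan C, 19 for Plan A — Plan A by 19–8.
Proposal Red–Plan F: Proposal Red 14–13.
Proposal Red vs Plan A: Proposal Red preferred on 7+2+5+4+3+1 = 22 ballots; Proposal Red wins 22–5.
Plan F vs Plan A: 2+5+3+1 = 11 for Plan F, 16 for Plan A — Plan A by 16–11.
Plan C loses to every other option — it is the Condorcet loser.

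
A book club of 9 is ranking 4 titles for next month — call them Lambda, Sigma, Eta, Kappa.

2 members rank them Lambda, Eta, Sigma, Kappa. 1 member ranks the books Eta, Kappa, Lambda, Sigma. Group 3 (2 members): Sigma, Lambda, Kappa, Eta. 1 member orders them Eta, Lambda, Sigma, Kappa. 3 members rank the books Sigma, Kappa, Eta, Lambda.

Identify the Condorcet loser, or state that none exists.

none

Pairwise majorities:
Lambda vs Sigma: 4 to 5, Sigma.
Lambda vs Eta: Eta wins 5–4.
Lambda vs Kappa: Lambda wins 5–4.
Sigma vs Eta: Sigma wins 5–4.
Sigma vs Kappa: 2+2+1+3 = 8 for Sigma, 1 for Kappa — Sigma by 8–1.
Eta vs Kappa: Eta is ranked higher on 2+1+1 = 4 ballots, Kappa on 5. Kappa wins 5–4.
Every book wins at least one matchup (Lambda beats Kappa; Sigma beats Lambda; Eta beats Lambda; Kappa beats Eta), so there is no Condorcet loser.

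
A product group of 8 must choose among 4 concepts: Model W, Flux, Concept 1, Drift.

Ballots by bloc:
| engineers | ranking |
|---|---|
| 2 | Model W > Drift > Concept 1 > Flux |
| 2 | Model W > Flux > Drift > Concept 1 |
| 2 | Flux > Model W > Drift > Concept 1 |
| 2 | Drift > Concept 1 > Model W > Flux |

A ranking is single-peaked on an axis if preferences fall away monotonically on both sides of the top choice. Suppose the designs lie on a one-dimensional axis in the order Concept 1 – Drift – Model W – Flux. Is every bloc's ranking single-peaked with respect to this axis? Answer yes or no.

Axis positions: Concept 1=1, Drift=2, Model W=3, Flux=4.
Bloc 1 (peak Model W at position 3): ranking walks positions 3-2-1-4, expanding outward from the peak — single-peaked.
Bloc 2 (peak Model W at position 3): ranking walks positions 3-4-2-1, expanding outward from the peak — single-peaked.
Bloc 3 (peak Flux at position 4): ranking walks positions 4-3-2-1, expanding outward from the peak — single-peaked.
Bloc 4 (peak Drift at position 2): ranking walks positions 2-1-3-4, expanding outward from the peak — single-peaked.
Every ranking is single-peaked on this axis.

yes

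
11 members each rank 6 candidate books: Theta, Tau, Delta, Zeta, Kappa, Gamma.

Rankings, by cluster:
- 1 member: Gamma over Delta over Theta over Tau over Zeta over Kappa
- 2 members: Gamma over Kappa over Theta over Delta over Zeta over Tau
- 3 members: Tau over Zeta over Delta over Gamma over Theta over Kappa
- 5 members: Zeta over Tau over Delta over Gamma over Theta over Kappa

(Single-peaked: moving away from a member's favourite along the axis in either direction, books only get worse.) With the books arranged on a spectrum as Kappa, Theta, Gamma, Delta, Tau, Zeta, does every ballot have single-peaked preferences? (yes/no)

Axis positions: Kappa=1, Theta=2, Gamma=3, Delta=4, Tau=5, Zeta=6.
Cluster 1 (peak Gamma at position 3): ranking walks positions 3-4-2-5-6-1, expanding outward from the peak — single-peaked.
Cluster 2: ranking walks positions 3-1-2-4-6-5; Kappa is ranked above Theta even though Theta lies between Kappa and the peak Gamma on the axis — preferences dip and rise again. Not single-peaked.
Cluster 3 (peak Tau at position 5): ranking walks positions 5-6-4-3-2-1, expanding outward from the peak — single-peaked.
Cluster 4 (peak Zeta at position 6): ranking walks positions 6-5-4-3-2-1, expanding outward from the peak — single-peaked.
Cluster 2 violates single-peakedness, so the profile is not single-peaked on this axis.

no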